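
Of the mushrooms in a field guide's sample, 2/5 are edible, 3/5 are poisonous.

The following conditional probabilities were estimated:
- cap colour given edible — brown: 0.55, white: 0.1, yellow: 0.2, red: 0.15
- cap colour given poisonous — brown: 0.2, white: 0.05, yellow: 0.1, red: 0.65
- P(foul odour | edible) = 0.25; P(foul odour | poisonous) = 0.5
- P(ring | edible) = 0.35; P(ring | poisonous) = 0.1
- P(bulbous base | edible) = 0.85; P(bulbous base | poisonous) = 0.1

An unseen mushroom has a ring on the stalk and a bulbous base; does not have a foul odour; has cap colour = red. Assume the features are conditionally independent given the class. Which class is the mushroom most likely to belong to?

edible

edible: 0.4 × 0.15 × (1−0.25) × 0.35 × 0.85 = 0.0133875
poisonous: 0.6 × 0.65 × (1−0.5) × 0.1 × 0.1 = 0.00195
Highest score → edible.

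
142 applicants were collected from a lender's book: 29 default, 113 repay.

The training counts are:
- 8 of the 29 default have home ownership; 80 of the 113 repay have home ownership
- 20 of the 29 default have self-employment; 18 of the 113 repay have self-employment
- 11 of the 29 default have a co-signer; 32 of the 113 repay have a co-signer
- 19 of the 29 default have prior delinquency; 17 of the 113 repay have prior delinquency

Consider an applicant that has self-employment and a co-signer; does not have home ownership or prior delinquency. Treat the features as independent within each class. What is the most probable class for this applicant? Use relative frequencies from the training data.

default: (29/142) × (21/29) × (20/29) × (11/29) × (10/29) ≈ 0.0133401
repay: (113/142) × (33/113) × (18/113) × (32/113) × (96/113) ≈ 0.00890603
Highest score → default.

default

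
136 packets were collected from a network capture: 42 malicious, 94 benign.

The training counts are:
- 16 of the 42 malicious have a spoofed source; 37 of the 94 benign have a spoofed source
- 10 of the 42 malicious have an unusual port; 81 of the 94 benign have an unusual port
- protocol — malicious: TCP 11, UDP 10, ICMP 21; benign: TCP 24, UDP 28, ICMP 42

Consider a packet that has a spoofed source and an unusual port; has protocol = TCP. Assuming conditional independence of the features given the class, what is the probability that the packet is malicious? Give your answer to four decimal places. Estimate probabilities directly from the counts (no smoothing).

malicious: (42/136) × (16/42) × (10/42) × (11/42) ≈ 0.00733627
benign: (94/136) × (37/94) × (81/94) × (24/94) ≈ 0.0598554
P(malicious | x) = 0.00733627 / 0.06719167 ≈ 0.1092

0.1092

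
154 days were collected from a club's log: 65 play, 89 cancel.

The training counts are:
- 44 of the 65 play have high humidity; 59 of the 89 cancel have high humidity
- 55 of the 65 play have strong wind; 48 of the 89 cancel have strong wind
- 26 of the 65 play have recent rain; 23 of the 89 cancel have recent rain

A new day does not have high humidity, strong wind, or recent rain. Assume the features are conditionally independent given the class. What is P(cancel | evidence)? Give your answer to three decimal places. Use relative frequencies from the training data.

play: (65/154) × (21/65) × (10/65) × (39/65) ≈ 0.0125874
cancel: (89/154) × (30/89) × (41/89) × (66/89) ≈ 0.06655
P(cancel | x) = 0.06655 / 0.0791374 ≈ 0.841

0.841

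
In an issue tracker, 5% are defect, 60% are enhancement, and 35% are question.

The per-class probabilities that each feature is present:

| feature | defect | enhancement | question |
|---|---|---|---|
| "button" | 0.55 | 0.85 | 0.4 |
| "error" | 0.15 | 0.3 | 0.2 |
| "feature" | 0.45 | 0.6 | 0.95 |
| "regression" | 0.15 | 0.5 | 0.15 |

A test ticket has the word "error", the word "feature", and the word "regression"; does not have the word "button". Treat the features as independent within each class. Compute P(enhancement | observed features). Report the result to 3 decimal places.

defect: 0.05 × (1−0.55) × 0.15 × 0.45 × 0.15 = 0.0002278125
enhancement: 0.6 × (1−0.85) × 0.3 × 0.6 × 0.5 = 0.0081
question: 0.35 × (1−0.4) × 0.2 × 0.95 × 0.15 = 0.005985
P(enhancement | x) = 0.0081 / 0.0143128125 ≈ 0.566

0.566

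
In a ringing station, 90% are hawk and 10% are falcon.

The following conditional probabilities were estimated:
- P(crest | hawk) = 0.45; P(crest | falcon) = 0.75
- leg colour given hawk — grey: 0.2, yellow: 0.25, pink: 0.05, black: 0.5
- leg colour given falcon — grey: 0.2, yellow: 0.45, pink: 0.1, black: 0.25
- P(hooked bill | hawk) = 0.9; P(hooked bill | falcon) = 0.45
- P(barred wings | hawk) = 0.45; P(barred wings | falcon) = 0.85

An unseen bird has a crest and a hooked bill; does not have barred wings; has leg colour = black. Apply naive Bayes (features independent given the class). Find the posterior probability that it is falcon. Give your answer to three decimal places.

0.012

hawk: 0.9 × 0.45 × 0.5 × 0.9 × (1−0.45) = 0.1002375
falcon: 0.1 × 0.75 × 0.25 × 0.45 × (1−0.85) = 0.001265625
P(falcon | x) = 0.001265625 / 0.101503125 ≈ 0.012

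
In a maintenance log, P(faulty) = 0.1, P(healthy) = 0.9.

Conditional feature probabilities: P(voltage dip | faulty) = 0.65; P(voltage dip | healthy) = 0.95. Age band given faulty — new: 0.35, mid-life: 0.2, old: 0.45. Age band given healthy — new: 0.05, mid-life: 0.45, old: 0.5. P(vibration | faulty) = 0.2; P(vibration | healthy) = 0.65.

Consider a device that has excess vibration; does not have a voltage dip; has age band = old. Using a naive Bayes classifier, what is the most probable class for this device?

healthy

faulty: 0.1 × (1−0.65) × 0.45 × 0.2 = 0.00315
healthy: 0.9 × (1−0.95) × 0.5 × 0.65 = 0.014625
Highest score → healthy.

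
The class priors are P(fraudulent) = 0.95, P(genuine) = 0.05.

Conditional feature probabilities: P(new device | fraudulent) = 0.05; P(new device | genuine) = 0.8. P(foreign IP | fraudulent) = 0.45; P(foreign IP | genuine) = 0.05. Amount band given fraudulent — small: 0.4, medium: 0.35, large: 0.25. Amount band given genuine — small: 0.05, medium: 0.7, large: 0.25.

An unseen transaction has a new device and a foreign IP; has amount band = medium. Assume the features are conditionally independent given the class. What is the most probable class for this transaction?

fraudulent

fraudulent: 0.95 × 0.05 × 0.45 × 0.35 = 0.00748125
genuine: 0.05 × 0.8 × 0.05 × 0.7 = 0.0014
Highest score → fraudulent.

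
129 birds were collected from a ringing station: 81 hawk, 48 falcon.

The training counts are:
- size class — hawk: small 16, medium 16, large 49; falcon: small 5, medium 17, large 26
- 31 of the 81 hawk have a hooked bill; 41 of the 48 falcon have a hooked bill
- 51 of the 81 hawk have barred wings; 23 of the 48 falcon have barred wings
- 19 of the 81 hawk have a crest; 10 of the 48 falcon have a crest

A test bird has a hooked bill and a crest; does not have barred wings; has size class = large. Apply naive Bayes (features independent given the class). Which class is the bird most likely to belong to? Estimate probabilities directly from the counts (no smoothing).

hawk: (81/129) × (49/81) × (31/81) × (30/81) × (19/81) ≈ 0.0126295
falcon: (48/129) × (26/48) × (41/48) × (25/48) × (10/48) ≈ 0.0186803
Highest score → falcon.

falcon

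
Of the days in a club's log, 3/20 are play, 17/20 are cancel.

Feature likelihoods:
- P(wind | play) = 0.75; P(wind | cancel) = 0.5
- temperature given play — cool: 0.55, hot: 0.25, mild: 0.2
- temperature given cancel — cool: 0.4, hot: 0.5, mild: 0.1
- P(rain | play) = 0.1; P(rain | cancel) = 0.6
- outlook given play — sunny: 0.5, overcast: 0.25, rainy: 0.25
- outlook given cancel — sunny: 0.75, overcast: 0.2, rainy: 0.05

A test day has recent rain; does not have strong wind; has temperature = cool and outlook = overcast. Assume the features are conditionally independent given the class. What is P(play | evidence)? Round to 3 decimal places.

0.025

play: 0.15 × (1−0.75) × 0.55 × 0.1 × 0.25 = 0.000515625
cancel: 0.85 × (1−0.5) × 0.4 × 0.6 × 0.2 = 0.0204
P(play | x) = 0.000515625 / 0.020915625 ≈ 0.025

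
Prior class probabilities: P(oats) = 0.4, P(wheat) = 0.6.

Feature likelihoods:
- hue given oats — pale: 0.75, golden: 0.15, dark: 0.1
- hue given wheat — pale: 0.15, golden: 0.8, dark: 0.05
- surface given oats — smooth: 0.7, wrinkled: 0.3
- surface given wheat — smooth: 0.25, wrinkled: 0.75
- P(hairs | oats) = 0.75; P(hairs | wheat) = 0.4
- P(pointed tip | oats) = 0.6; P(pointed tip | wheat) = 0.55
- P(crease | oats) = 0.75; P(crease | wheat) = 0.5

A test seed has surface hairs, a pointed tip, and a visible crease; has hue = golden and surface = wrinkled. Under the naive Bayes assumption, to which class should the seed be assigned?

wheat

oats: 0.4 × 0.15 × 0.3 × 0.75 × 0.6 × 0.75 = 0.006075
wheat: 0.6 × 0.8 × 0.75 × 0.4 × 0.55 × 0.5 = 0.0396
Highest score → wheat.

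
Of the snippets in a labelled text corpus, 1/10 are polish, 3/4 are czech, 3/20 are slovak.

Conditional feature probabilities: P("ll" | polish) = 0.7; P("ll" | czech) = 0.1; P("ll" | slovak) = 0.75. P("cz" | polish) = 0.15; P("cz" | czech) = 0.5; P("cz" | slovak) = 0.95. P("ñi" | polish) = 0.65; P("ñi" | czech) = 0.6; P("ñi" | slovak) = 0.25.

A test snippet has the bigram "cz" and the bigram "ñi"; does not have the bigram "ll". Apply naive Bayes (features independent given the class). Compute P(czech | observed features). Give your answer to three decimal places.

polish: 0.1 × (1−0.7) × 0.15 × 0.65 = 0.002925
czech: 0.75 × (1−0.1) × 0.5 × 0.6 = 0.2025
slovak: 0.15 × (1−0.75) × 0.95 × 0.25 = 0.00890625
P(czech | x) = 0.2025 / 0.21433125 ≈ 0.945

0.945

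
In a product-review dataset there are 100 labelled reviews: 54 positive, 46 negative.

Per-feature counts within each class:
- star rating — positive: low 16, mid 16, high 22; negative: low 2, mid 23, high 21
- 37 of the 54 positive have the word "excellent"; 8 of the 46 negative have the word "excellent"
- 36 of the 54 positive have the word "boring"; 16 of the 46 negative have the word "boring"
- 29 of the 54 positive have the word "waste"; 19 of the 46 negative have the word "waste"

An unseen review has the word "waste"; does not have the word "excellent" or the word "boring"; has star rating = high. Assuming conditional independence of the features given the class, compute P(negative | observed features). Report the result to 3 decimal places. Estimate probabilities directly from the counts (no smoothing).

0.790

positive: (54/100) × (22/54) × (17/54) × (18/54) × (29/54) ≈ 0.0123983
negative: (46/100) × (21/46) × (38/46) × (30/46) × (19/46) ≈ 0.0467309
P(negative | x) = 0.0467309 / 0.0591292 ≈ 0.790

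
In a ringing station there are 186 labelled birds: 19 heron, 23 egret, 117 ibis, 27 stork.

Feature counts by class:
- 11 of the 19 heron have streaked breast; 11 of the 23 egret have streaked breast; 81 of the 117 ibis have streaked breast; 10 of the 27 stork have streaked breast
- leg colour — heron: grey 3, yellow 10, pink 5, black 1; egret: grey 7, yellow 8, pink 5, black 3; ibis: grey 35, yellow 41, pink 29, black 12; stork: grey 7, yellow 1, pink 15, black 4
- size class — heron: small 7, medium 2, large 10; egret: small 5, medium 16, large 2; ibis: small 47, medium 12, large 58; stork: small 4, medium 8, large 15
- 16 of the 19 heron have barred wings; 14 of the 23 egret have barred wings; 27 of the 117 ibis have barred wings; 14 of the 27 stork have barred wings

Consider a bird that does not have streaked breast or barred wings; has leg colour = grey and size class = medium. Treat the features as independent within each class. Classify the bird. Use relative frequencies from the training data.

egret

heron: (19/186) × (8/19) × (3/19) × (2/19) × (3/19) ≈ 0.000112873
egret: (23/186) × (12/23) × (7/23) × (16/23) × (9/23) ≈ 0.00534497
ibis: (117/186) × (36/117) × (35/117) × (12/117) × (90/117) ≈ 0.00456798
stork: (27/186) × (17/27) × (7/27) × (8/27) × (13/27) ≈ 0.00338046
Highest score → egret.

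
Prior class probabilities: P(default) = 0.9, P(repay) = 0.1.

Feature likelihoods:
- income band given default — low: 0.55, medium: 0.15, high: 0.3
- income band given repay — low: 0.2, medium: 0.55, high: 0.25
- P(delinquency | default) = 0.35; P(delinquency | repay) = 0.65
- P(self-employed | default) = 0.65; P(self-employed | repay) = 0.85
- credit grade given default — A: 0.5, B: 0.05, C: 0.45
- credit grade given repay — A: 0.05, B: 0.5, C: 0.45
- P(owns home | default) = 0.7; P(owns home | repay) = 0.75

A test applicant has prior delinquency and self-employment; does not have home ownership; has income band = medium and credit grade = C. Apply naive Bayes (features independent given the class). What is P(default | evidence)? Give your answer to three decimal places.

0.548

default: 0.9 × 0.15 × 0.35 × 0.65 × 0.45 × (1−0.7) = 0.0041461875
repay: 0.1 × 0.55 × 0.65 × 0.85 × 0.45 × (1−0.75) = 0.00341859375
P(default | x) = 0.0041461875 / 0.00756478125 ≈ 0.548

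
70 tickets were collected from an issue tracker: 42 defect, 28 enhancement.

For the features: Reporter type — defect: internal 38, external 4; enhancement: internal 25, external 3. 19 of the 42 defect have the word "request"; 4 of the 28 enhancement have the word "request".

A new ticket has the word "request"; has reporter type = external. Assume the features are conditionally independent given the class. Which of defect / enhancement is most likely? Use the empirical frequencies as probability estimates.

defect: (42/70) × (4/42) × (19/42) ≈ 0.0258503
enhancement: (28/70) × (3/28) × (4/28) ≈ 0.00612245
Highest score → defect.

defect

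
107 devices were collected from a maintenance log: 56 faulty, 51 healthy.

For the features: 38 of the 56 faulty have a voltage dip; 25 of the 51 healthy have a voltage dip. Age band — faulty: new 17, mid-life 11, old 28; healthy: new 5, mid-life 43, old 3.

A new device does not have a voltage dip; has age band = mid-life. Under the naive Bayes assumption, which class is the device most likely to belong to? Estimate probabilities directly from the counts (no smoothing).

faulty: (56/107) × (18/56) × (11/56) ≈ 0.0330441
healthy: (51/107) × (26/51) × (43/51) ≈ 0.204874
Highest score → healthy.

healthy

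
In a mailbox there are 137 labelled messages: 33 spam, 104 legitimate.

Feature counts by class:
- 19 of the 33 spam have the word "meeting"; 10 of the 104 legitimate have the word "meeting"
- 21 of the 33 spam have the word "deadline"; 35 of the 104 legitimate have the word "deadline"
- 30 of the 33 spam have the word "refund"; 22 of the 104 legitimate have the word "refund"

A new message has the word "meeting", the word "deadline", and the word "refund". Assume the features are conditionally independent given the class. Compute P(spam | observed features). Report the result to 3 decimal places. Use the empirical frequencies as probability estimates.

0.939

spam: (33/137) × (19/33) × (21/33) × (30/33) ≈ 0.0802316
legitimate: (104/137) × (10/104) × (35/104) × (22/104) ≈ 0.00519641
P(spam | x) = 0.0802316 / 0.08542801 ≈ 0.939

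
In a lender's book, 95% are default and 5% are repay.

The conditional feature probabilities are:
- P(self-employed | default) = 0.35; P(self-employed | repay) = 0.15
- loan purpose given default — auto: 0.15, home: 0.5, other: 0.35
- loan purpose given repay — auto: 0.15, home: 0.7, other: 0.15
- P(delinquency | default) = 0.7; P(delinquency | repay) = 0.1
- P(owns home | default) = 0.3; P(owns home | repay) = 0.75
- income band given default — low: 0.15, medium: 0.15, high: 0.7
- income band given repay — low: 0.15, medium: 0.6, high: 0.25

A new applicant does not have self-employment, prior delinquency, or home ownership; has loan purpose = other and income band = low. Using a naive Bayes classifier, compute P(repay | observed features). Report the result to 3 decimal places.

default: 0.95 × (1−0.35) × 0.35 × (1−0.7) × (1−0.3) × 0.15 = 0.0068079375
repay: 0.05 × (1−0.15) × 0.15 × (1−0.1) × (1−0.75) × 0.15 = 0.00021515625
P(repay | x) = 0.00021515625 / 0.00702309375 ≈ 0.031

0.031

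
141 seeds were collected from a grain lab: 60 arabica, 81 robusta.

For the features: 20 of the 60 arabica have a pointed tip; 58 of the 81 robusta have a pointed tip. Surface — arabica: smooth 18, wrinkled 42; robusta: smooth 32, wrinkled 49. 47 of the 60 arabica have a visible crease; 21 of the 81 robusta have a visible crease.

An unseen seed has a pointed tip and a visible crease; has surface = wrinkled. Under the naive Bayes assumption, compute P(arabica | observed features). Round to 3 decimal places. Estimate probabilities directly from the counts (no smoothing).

arabica: (60/141) × (20/60) × (42/60) × (47/60) ≈ 0.0777778
robusta: (81/141) × (58/81) × (49/81) × (21/81) ≈ 0.064514
P(arabica | x) = 0.0777778 / 0.1422918 ≈ 0.547

0.547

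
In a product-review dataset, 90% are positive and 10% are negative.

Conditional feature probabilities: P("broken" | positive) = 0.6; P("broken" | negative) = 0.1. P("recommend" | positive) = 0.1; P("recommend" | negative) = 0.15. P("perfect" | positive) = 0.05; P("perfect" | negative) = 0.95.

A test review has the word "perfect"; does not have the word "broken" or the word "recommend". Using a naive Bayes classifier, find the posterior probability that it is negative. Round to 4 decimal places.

positive: 0.9 × (1−0.6) × (1−0.1) × 0.05 = 0.0162
negative: 0.1 × (1−0.1) × (1−0.15) × 0.95 = 0.072675
P(negative | x) = 0.072675 / 0.088875 ≈ 0.8177

0.8177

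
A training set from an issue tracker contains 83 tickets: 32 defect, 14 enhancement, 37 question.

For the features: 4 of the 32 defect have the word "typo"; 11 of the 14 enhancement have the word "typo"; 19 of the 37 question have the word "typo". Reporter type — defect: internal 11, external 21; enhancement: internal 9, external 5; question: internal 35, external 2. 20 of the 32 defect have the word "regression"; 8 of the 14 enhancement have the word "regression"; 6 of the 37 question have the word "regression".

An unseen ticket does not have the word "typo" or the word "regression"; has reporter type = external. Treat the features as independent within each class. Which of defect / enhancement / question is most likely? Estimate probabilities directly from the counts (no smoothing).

defect

defect: (32/83) × (28/32) × (21/32) × (12/32) ≈ 0.0830196
enhancement: (14/83) × (3/14) × (5/14) × (6/14) ≈ 0.00553233
question: (37/83) × (18/37) × (2/37) × (31/37) ≈ 0.00982161
Highest score → defect.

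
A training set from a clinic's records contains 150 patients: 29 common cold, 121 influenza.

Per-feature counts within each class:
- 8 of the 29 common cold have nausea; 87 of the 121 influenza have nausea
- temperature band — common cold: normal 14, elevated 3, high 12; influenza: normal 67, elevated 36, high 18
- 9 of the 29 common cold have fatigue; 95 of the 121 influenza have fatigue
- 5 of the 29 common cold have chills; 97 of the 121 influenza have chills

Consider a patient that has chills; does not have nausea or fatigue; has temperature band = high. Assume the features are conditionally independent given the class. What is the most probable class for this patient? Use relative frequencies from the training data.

common cold

common cold: (29/150) × (21/29) × (12/29) × (20/29) × (5/29) ≈ 0.00688835
influenza: (121/150) × (34/121) × (18/121) × (26/121) × (97/121) ≈ 0.0058083
Highest score → common cold.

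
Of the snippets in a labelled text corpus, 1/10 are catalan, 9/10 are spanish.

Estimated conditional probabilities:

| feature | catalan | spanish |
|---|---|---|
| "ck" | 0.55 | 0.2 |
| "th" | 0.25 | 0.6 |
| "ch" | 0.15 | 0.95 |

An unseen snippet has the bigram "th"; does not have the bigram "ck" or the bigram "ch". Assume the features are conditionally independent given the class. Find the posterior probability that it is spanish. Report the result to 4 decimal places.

0.6931

catalan: 0.1 × (1−0.55) × 0.25 × (1−0.15) = 0.0095625
spanish: 0.9 × (1−0.2) × 0.6 × (1−0.95) = 0.0216
P(spanish | x) = 0.0216 / 0.0311625 ≈ 0.6931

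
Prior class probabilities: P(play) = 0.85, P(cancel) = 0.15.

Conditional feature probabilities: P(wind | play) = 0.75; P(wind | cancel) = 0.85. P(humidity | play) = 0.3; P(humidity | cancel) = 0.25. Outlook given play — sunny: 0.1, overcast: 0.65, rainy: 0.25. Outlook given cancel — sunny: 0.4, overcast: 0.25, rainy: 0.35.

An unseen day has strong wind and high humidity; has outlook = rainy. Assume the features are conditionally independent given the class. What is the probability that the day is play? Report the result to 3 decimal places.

play: 0.85 × 0.75 × 0.3 × 0.25 = 0.0478125
cancel: 0.15 × 0.85 × 0.25 × 0.35 = 0.01115625
P(play | x) = 0.0478125 / 0.05896875 ≈ 0.811

0.811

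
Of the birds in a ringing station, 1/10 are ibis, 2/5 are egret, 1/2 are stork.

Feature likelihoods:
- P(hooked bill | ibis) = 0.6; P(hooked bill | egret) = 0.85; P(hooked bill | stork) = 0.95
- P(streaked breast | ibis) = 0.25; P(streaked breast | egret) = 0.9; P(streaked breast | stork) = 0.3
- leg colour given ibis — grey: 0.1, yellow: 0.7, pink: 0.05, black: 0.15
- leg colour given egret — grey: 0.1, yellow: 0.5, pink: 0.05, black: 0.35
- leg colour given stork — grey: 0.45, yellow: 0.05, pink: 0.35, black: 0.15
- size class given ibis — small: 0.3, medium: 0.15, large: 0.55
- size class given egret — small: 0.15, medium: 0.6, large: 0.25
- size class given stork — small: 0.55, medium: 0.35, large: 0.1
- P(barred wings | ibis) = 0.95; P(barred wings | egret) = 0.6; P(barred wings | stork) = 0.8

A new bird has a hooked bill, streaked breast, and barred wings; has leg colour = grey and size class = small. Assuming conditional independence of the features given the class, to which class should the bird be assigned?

ibis: 0.1 × 0.6 × 0.25 × 0.1 × 0.3 × 0.95 = 0.0004275
egret: 0.4 × 0.85 × 0.9 × 0.1 × 0.15 × 0.6 = 0.002754
stork: 0.5 × 0.95 × 0.3 × 0.45 × 0.55 × 0.8 = 0.028215
Highest score → stork.

stork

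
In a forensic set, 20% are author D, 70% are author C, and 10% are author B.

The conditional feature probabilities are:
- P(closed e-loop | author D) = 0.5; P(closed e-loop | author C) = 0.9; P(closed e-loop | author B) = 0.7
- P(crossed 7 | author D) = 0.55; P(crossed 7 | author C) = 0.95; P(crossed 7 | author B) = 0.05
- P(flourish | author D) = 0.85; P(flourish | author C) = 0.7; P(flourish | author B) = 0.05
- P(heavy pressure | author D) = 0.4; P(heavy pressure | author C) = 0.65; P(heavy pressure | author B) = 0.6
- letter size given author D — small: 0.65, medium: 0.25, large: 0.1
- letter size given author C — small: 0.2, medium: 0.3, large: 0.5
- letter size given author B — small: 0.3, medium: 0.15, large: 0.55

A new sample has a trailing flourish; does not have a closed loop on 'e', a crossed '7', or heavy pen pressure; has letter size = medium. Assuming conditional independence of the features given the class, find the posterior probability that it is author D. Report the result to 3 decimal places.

0.944

author D: 0.2 × (1−0.5) × (1−0.55) × 0.85 × (1−0.4) × 0.25 = 0.0057375
author C: 0.7 × (1−0.9) × (1−0.95) × 0.7 × (1−0.65) × 0.3 = 0.00025725
author B: 0.1 × (1−0.7) × (1−0.05) × 0.05 × (1−0.6) × 0.15 = 0.0000855
P(author D | x) = 0.0057375 / 0.00608025 ≈ 0.944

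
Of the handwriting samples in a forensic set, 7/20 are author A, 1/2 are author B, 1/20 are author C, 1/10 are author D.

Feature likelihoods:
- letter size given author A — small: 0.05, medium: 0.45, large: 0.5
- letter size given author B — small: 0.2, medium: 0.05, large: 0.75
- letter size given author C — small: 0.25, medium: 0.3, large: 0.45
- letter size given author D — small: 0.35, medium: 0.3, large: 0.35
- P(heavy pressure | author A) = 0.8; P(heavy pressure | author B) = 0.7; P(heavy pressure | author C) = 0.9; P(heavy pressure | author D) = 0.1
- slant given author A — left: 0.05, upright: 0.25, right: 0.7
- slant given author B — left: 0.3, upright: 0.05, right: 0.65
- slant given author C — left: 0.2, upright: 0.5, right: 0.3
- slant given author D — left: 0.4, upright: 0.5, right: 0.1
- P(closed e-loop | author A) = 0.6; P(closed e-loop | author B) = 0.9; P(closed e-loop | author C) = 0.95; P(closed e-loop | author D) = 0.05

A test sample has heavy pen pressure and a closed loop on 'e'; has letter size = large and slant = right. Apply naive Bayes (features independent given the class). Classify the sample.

author A: 0.35 × 0.5 × 0.8 × 0.7 × 0.6 = 0.0588
author B: 0.5 × 0.75 × 0.7 × 0.65 × 0.9 = 0.1535625
author C: 0.05 × 0.45 × 0.9 × 0.3 × 0.95 = 0.00577125
author D: 0.1 × 0.35 × 0.1 × 0.1 × 0.05 = 0.0000175
Highest score → author B.

author B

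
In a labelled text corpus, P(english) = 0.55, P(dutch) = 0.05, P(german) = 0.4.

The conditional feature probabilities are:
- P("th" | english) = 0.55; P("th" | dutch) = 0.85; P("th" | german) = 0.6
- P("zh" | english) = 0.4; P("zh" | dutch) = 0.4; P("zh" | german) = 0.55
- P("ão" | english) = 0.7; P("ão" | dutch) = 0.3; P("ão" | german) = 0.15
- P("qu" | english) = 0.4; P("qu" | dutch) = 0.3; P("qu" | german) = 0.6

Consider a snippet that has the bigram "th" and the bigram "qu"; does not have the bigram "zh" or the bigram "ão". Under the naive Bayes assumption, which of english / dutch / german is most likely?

english: 0.55 × 0.55 × (1−0.4) × (1−0.7) × 0.4 = 0.02178
dutch: 0.05 × 0.85 × (1−0.4) × (1−0.3) × 0.3 = 0.005355
german: 0.4 × 0.6 × (1−0.55) × (1−0.15) × 0.6 = 0.05508
Highest score → german.

german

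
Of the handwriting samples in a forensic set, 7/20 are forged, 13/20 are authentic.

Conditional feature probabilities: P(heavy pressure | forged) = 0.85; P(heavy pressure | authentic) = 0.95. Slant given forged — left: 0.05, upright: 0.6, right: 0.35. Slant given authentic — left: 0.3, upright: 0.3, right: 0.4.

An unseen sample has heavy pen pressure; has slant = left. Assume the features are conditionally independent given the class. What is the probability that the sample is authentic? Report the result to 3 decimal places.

forged: 0.35 × 0.85 × 0.05 = 0.014875
authentic: 0.65 × 0.95 × 0.3 = 0.18525
P(authentic | x) = 0.18525 / 0.200125 ≈ 0.926

0.926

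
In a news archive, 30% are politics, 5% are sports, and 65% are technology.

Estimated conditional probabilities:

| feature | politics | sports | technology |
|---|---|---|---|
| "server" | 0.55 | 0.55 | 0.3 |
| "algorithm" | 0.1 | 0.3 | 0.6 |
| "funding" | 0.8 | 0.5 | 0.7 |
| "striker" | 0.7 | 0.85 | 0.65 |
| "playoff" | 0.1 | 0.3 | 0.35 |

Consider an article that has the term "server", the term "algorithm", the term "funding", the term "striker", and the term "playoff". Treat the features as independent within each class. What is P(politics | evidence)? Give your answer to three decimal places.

0.045

politics: 0.3 × 0.55 × 0.1 × 0.8 × 0.7 × 0.1 = 0.000924
sports: 0.05 × 0.55 × 0.3 × 0.5 × 0.85 × 0.3 = 0.001051875
technology: 0.65 × 0.3 × 0.6 × 0.7 × 0.65 × 0.35 = 0.01863225
P(politics | x) = 0.000924 / 0.020608125 ≈ 0.045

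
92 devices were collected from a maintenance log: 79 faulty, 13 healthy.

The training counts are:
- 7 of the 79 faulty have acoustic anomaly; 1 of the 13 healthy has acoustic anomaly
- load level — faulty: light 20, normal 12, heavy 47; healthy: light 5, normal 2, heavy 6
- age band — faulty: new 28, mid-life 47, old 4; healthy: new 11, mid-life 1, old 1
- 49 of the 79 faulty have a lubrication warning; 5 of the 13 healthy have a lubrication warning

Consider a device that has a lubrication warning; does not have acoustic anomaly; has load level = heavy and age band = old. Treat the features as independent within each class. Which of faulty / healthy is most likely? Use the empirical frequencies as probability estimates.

faulty

faulty: (79/92) × (72/79) × (47/79) × (4/79) × (49/79) ≈ 0.0146224
healthy: (13/92) × (12/13) × (6/13) × (1/13) × (5/13) ≈ 0.00178108
Highest score → faulty.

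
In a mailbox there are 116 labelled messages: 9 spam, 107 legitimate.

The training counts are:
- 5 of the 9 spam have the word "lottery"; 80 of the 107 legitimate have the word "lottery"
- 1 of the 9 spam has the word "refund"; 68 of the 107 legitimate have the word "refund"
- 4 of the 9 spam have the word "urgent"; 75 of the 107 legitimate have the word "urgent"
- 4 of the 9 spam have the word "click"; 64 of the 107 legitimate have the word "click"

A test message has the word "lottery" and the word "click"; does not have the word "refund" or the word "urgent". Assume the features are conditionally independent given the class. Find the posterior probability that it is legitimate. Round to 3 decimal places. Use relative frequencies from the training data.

0.826

spam: (9/116) × (5/9) × (8/9) × (5/9) × (4/9) ≈ 0.00946029
legitimate: (107/116) × (80/107) × (39/107) × (32/107) × (64/107) ≈ 0.0449651
P(legitimate | x) = 0.0449651 / 0.05442539 ≈ 0.826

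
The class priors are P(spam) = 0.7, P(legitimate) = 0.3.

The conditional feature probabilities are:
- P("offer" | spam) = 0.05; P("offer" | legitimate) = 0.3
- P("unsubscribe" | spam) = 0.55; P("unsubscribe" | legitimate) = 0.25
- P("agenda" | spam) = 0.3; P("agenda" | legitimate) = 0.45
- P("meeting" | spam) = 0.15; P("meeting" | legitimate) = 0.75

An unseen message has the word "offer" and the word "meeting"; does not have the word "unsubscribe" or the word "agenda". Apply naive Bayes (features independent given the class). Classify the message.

spam: 0.7 × 0.05 × (1−0.55) × (1−0.3) × 0.15 = 0.00165375
legitimate: 0.3 × 0.3 × (1−0.25) × (1−0.45) × 0.75 = 0.02784375
Highest score → legitimate.

legitimate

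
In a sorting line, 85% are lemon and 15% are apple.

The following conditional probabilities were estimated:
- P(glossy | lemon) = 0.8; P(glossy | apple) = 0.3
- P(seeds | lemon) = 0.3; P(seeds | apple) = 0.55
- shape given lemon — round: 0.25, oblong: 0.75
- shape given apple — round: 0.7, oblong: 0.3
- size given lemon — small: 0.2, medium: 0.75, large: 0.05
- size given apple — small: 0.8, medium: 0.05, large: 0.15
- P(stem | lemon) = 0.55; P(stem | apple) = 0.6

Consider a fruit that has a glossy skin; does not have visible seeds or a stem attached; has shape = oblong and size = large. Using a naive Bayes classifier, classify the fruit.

lemon

lemon: 0.85 × 0.8 × (1−0.3) × 0.75 × 0.05 × (1−0.55) = 0.0080325
apple: 0.15 × 0.3 × (1−0.55) × 0.3 × 0.15 × (1−0.6) = 0.0003645
Highest score → lemon.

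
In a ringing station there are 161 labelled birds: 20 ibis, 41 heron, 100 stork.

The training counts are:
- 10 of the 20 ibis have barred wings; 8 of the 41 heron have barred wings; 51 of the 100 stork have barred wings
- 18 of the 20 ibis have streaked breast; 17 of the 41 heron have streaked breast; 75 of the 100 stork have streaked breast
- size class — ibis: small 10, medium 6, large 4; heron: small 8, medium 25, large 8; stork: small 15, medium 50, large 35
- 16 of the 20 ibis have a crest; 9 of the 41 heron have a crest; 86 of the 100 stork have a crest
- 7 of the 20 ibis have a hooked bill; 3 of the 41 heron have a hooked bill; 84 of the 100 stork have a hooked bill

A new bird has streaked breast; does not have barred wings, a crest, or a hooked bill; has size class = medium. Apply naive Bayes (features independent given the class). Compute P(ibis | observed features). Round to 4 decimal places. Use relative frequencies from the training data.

ibis: (20/161) × (10/20) × (18/20) × (6/20) × (4/20) × (13/20) ≈ 0.00218012
heron: (41/161) × (33/41) × (17/41) × (25/41) × (32/41) × (38/41) ≈ 0.0374865
stork: (100/161) × (49/100) × (75/100) × (50/100) × (14/100) × (16/100) ≈ 0.00255652
P(ibis | x) = 0.00218012 / 0.04222314 ≈ 0.0516

0.0516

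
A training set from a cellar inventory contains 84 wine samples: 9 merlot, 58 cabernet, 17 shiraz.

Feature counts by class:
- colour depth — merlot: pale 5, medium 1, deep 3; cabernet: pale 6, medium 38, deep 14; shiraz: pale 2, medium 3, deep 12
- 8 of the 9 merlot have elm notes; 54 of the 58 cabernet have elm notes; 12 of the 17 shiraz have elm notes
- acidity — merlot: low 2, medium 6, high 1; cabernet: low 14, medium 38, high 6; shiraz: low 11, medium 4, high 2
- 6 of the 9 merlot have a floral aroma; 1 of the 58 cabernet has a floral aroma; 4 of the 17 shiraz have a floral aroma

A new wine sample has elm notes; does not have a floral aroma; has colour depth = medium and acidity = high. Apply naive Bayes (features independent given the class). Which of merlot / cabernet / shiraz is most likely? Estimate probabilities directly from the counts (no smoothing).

cabernet

merlot: (9/84) × (1/9) × (8/9) × (1/9) × (3/9) ≈ 0.000391926
cabernet: (58/84) × (38/58) × (54/58) × (6/58) × (57/58) ≈ 0.0428194
shiraz: (17/84) × (3/17) × (12/17) × (2/17) × (13/17) ≈ 0.00226804
Highest score → cabernet.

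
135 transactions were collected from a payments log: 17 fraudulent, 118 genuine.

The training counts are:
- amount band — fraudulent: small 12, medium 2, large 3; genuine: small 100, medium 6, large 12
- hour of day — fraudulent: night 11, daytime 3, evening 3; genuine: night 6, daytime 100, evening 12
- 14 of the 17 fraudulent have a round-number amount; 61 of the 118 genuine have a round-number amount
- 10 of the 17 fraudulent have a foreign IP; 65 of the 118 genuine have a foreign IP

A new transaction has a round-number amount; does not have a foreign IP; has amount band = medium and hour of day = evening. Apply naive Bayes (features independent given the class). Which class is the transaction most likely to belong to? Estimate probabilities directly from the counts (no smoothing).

genuine

fraudulent: (17/135) × (2/17) × (3/17) × (14/17) × (7/17) ≈ 0.000886537
genuine: (118/135) × (6/118) × (12/118) × (61/118) × (53/118) ≈ 0.00104944
Highest score → genuine.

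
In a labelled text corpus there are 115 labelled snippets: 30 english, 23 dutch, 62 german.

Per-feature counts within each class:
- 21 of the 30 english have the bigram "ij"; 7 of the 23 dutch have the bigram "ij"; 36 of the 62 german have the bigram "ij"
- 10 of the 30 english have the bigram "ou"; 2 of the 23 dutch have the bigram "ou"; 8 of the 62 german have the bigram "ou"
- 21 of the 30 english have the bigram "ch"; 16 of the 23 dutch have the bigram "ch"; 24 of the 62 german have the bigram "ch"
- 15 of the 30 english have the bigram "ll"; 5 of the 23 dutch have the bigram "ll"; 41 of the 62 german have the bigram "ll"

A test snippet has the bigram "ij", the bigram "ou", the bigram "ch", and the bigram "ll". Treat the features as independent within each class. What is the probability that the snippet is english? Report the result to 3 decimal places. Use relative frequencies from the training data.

0.657

english: (30/115) × (21/30) × (10/30) × (21/30) × (15/30) ≈ 0.0213043
dutch: (23/115) × (7/23) × (2/23) × (16/23) × (5/23) ≈ 0.000800455
german: (62/115) × (36/62) × (8/62) × (24/62) × (41/62) ≈ 0.0103399
P(english | x) = 0.0213043 / 0.032444655 ≈ 0.657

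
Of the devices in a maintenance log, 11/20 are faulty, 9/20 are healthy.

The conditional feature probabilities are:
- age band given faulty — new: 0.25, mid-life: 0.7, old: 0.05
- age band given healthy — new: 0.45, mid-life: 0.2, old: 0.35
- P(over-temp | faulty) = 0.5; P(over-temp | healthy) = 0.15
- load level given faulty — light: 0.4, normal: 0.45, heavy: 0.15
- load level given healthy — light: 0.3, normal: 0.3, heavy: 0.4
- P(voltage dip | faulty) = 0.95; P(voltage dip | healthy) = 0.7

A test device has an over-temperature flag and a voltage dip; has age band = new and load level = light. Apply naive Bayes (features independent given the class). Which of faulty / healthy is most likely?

faulty: 0.55 × 0.25 × 0.5 × 0.4 × 0.95 = 0.026125
healthy: 0.45 × 0.45 × 0.15 × 0.3 × 0.7 = 0.00637875
Highest score → faulty.

faulty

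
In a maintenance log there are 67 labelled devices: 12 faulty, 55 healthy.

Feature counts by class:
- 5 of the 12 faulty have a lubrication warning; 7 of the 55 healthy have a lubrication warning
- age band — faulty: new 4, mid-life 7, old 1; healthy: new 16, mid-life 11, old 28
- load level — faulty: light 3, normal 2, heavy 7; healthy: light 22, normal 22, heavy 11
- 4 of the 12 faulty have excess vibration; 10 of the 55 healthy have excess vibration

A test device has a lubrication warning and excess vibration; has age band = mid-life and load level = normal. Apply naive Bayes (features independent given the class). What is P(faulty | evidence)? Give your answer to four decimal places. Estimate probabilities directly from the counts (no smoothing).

faulty: (12/67) × (5/12) × (7/12) × (2/12) × (4/12) ≈ 0.00241846
healthy: (55/67) × (7/55) × (11/55) × (22/55) × (10/55) ≈ 0.00151967
P(faulty | x) = 0.00241846 / 0.00393813 ≈ 0.6141

0.6141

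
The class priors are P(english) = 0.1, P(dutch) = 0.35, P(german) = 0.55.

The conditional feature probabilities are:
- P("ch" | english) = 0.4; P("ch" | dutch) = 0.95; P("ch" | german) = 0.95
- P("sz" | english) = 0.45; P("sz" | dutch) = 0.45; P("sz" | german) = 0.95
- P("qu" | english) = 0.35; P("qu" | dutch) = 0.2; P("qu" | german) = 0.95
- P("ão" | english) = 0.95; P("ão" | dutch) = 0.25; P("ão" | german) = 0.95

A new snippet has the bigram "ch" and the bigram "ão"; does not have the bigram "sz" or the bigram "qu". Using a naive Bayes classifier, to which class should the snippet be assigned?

dutch

english: 0.1 × 0.4 × (1−0.45) × (1−0.35) × 0.95 = 0.013585
dutch: 0.35 × 0.95 × (1−0.45) × (1−0.2) × 0.25 = 0.036575
german: 0.55 × 0.95 × (1−0.95) × (1−0.95) × 0.95 = 0.0012409375
Highest score → dutch.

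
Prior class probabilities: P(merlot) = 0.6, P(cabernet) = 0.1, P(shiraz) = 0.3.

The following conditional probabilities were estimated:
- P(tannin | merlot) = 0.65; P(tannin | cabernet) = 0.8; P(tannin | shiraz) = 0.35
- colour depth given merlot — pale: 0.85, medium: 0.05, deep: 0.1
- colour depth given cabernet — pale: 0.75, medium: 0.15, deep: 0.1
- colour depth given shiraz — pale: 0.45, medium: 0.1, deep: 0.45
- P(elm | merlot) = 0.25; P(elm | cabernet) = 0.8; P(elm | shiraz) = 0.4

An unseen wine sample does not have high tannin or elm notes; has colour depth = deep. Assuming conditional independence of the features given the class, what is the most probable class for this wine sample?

merlot: 0.6 × (1−0.65) × 0.1 × (1−0.25) = 0.01575
cabernet: 0.1 × (1−0.8) × 0.1 × (1−0.8) = 0.0004
shiraz: 0.3 × (1−0.35) × 0.45 × (1−0.4) = 0.05265
Highest score → shiraz.

shiraz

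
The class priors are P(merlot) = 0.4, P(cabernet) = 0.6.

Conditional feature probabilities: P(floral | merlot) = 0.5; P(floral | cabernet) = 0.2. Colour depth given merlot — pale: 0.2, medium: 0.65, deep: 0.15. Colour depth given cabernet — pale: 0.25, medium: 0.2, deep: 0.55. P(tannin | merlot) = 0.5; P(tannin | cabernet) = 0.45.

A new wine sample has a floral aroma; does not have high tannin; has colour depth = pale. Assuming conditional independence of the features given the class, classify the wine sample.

merlot

merlot: 0.4 × 0.5 × 0.2 × (1−0.5) = 0.02
cabernet: 0.6 × 0.2 × 0.25 × (1−0.45) = 0.0165
Highest score → merlot.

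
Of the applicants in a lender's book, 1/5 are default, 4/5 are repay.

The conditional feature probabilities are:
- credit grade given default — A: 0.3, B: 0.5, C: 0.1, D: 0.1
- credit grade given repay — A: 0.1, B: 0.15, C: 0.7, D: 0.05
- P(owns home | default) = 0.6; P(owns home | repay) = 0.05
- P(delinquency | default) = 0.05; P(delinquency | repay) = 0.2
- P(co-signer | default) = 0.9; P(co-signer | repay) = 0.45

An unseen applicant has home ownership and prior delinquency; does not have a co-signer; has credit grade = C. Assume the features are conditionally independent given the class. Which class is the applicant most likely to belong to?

default: 0.2 × 0.1 × 0.6 × 0.05 × (1−0.9) = 0.00006
repay: 0.8 × 0.7 × 0.05 × 0.2 × (1−0.45) = 0.00308
Highest score → repay.

repay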